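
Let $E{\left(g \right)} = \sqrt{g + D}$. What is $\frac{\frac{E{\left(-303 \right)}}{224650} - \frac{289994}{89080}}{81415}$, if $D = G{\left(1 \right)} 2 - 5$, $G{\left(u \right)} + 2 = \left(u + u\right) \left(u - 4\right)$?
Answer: $- \frac{144997}{3626224100} + \frac{9 i}{9144939875} \approx -3.9986 \cdot 10^{-5} + 9.8415 \cdot 10^{-10} i$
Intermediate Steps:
$G{\left(u \right)} = -2 + 2 u \left(-4 + u\right)$ ($G{\left(u \right)} = -2 + \left(u + u\right) \left(u - 4\right) = -2 + 2 u \left(-4 + u\right)$)
$D = -21$ ($D = \left(-2 - 8 + 2 \cdot 1^{2}\right) 2 - 5 = \left(-2 - 8 + 2 \cdot 1\right) 2 - 5 = \left(-2 - 8 + 2\right) 2 - 5 = \left(-8\right) 2 - 5 = -16 - 5 = -21$)
$E{\left(g \right)} = \sqrt{-21 + g}$ ($E{\left(g \right)} = \sqrt{g - 21} = \sqrt{-21 + g}$)
$\frac{\frac{E{\left(-303 \right)}}{224650} - \frac{289994}{89080}}{81415} = \frac{\frac{\sqrt{-21 - 303}}{224650} - \frac{289994}{89080}}{81415} = \left(\sqrt{-324} \cdot \frac{1}{224650} - \frac{144997}{44540}\right) \frac{1}{81415} = \left(18 i \frac{1}{224650} - \frac{144997}{44540}\right) \frac{1}{81415} = \left(\frac{9 i}{112325} - \frac{144997}{44540}\right) \frac{1}{81415} = \left(- \frac{144997}{44540} + \frac{9 i}{112325}\right) \frac{1}{81415} = - \frac{144997}{3626224100} + \frac{9 i}{9144939875}$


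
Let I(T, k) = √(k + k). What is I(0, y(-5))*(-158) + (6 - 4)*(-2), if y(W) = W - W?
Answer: -4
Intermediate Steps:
y(W) = 0
I(T, k) = √2*√k (I(T, k) = √(2*k) = √2*√k)
I(0, y(-5))*(-158) + (6 - 4)*(-2) = (√2*√0)*(-158) + (6 - 4)*(-2) = (√2*0)*(-158) + 2*(-2) = 0*(-158) - 4 = 0 - 4 = -4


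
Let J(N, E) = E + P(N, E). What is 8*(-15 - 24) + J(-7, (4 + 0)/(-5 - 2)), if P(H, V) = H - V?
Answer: -319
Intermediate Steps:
J(N, E) = N (J(N, E) = E + (N - E) = N)
8*(-15 - 24) + J(-7, (4 + 0)/(-5 - 2)) = 8*(-15 - 24) - 7 = 8*(-39) - 7 = -312 - 7 = -319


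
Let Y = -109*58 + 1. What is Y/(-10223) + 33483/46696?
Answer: 637462125/477373208 ≈ 1.3354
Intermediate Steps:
Y = -6321 (Y = -6322 + 1 = -6321)
Y/(-10223) + 33483/46696 = -6321/(-10223) + 33483/46696 = -6321*(-1/10223) + 33483*(1/46696) = 6321/10223 + 33483/46696 = 637462125/477373208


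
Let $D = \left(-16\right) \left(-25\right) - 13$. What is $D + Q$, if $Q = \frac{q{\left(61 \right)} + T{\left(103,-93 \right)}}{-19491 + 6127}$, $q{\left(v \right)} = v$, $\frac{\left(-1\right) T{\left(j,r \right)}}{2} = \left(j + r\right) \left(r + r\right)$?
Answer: $\frac{5168087}{13364} \approx 386.72$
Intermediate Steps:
$T{\left(j,r \right)} = - 4 r \left(j + r\right)$ ($T{\left(j,r \right)} = - 2 \left(j + r\right) \left(r + r\right) = - 2 \left(j + r\right) 2 r = - 2 \cdot 2 r \left(j + r\right) = - 4 r \left(j + r\right)$)
$Q = - \frac{3781}{13364}$ ($Q = \frac{61 - - 372 \left(103 - 93\right)}{-19491 + 6127} = \frac{61 - \left(-372\right) 10}{-13364} = \left(61 + 3720\right) \left(- \frac{1}{13364}\right) = 3781 \left(- \frac{1}{13364}\right) = - \frac{3781}{13364} \approx -0.28292$)
$D = 387$ ($D = 400 - 13 = 387$)
$D + Q = 387 - \frac{3781}{13364} = \frac{5168087}{13364}$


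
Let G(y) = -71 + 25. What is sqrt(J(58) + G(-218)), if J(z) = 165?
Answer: sqrt(119) ≈ 10.909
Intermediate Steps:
G(y) = -46
sqrt(J(58) + G(-218)) = sqrt(165 - 46) = sqrt(119)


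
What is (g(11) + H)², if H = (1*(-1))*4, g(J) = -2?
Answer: 36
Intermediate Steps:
H = -4 (H = -1*4 = -4)
(g(11) + H)² = (-2 - 4)² = (-6)² = 36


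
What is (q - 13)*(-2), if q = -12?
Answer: 50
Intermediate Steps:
(q - 13)*(-2) = (-12 - 13)*(-2) = -25*(-2) = 50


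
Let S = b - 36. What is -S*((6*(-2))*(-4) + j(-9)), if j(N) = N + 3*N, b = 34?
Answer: 24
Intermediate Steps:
j(N) = 4*N
S = -2 (S = 34 - 36 = -2)
-S*((6*(-2))*(-4) + j(-9)) = -(-2)*((6*(-2))*(-4) + 4*(-9)) = -(-2)*(-12*(-4) - 36) = -(-2)*(48 - 36) = -(-2)*12 = -1*(-24) = 24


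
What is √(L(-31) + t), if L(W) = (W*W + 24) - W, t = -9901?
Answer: I*√8885 ≈ 94.26*I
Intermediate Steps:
L(W) = 24 + W² - W (L(W) = (W² + 24) - W = (24 + W²) - W = 24 + W² - W)
√(L(-31) + t) = √((24 + (-31)² - 1*(-31)) - 9901) = √((24 + 961 + 31) - 9901) = √(1016 - 9901) = √(-8885) = I*√8885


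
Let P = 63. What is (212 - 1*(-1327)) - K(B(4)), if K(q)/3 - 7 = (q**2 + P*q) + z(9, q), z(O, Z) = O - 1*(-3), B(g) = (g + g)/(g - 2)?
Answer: 678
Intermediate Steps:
B(g) = 2*g/(-2 + g) (B(g) = (2*g)/(-2 + g) = 2*g/(-2 + g))
z(O, Z) = 3 + O (z(O, Z) = O + 3 = 3 + O)
K(q) = 57 + 3*q**2 + 189*q (K(q) = 21 + 3*((q**2 + 63*q) + (3 + 9)) = 21 + 3*((q**2 + 63*q) + 12) = 21 + 3*(12 + q**2 + 63*q) = 21 + (36 + 3*q**2 + 189*q) = 57 + 3*q**2 + 189*q)
(212 - 1*(-1327)) - K(B(4)) = (212 - 1*(-1327)) - (57 + 3*(2*4/(-2 + 4))**2 + 189*(2*4/(-2 + 4))) = (212 + 1327) - (57 + 3*(2*4/2)**2 + 189*(2*4/2)) = 1539 - (57 + 3*(2*4*(1/2))**2 + 189*(2*4*(1/2))) = 1539 - (57 + 3*4**2 + 189*4) = 1539 - (57 + 3*16 + 756) = 1539 - (57 + 48 + 756) = 1539 - 1*861 = 1539 - 861 = 678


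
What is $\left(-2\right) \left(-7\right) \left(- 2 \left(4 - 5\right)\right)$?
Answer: $28$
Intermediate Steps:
$\left(-2\right) \left(-7\right) \left(- 2 \left(4 - 5\right)\right) = 14 \left(\left(-2\right) \left(-1\right)\right) = 14 \cdot 2 = 28$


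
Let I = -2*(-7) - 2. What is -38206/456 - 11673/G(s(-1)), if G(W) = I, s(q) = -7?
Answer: -120445/114 ≈ -1056.5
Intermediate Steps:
I = 12 (I = 14 - 2 = 12)
G(W) = 12
-38206/456 - 11673/G(s(-1)) = -38206/456 - 11673/12 = -38206*1/456 - 11673*1/12 = -19103/228 - 3891/4 = -120445/114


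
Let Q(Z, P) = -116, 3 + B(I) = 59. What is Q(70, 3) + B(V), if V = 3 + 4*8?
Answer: -60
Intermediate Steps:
V = 35 (V = 3 + 32 = 35)
B(I) = 56 (B(I) = -3 + 59 = 56)
Q(70, 3) + B(V) = -116 + 56 = -60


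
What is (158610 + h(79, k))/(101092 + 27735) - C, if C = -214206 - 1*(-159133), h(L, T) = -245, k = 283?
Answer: 7095047736/128827 ≈ 55074.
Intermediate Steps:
C = -55073 (C = -214206 + 159133 = -55073)
(158610 + h(79, k))/(101092 + 27735) - C = (158610 - 245)/(101092 + 27735) - 1*(-55073) = 158365/128827 + 55073 = 7095047736/128827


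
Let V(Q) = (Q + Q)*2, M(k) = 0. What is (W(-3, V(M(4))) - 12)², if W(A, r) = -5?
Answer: 289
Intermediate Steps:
V(Q) = 4*Q (V(Q) = (2*Q)*2 = 4*Q)
(W(-3, V(M(4))) - 12)² = (-5 - 12)² = (-17)² = 289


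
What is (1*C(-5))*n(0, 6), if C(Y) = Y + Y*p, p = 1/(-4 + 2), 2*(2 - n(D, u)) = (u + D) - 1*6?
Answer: -5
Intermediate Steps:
n(D, u) = 5 - D/2 - u/2 (n(D, u) = 2 - ((u + D) - 1*6)/2 = 2 - ((D + u) - 6)/2 = 2 - (-6 + D + u)/2 = 2 + (3 - D/2 - u/2) = 5 - D/2 - u/2)
p = -½ (p = 1/(-2) = -½ ≈ -0.50000)
C(Y) = Y/2 (C(Y) = Y + Y*(-½) = Y - Y/2 = Y/2)
(1*C(-5))*n(0, 6) = (1*((½)*(-5)))*(5 - ½*0 - ½*6) = (1*(-5/2))*(5 + 0 - 3) = -5/2*2 = -5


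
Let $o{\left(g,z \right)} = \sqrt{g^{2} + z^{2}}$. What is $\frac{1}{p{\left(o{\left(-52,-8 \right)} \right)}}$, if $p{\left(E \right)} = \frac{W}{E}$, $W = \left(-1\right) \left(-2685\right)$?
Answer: $\frac{4 \sqrt{173}}{2685} \approx 0.019595$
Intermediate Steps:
$W = 2685$
$p{\left(E \right)} = \frac{2685}{E}$
$\frac{1}{p{\left(o{\left(-52,-8 \right)} \right)}} = \frac{1}{2685 \frac{1}{\sqrt{\left(-52\right)^{2} + \left(-8\right)^{2}}}} = \frac{1}{2685 \frac{1}{\sqrt{2704 + 64}}} = \frac{1}{2685 \frac{1}{\sqrt{2768}}} = \frac{1}{2685 \frac{1}{4 \sqrt{173}}} = \frac{1}{2685 \frac{\sqrt{173}}{692}} = \frac{1}{\frac{2685}{692} \sqrt{173}} = \frac{4 \sqrt{173}}{2685}$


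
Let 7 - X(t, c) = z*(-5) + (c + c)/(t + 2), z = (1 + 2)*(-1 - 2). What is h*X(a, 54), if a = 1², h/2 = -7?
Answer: 1036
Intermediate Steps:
z = -9 (z = 3*(-3) = -9)
h = -14 (h = 2*(-7) = -14)
a = 1
X(t, c) = -38 - 2*c/(2 + t) (X(t, c) = 7 - (-9*(-5) + (c + c)/(t + 2)) = 7 - (45 + (2*c)/(2 + t)) = 7 - (45 + 2*c/(2 + t)) = 7 + (-45 - 2*c/(2 + t)) = -38 - 2*c/(2 + t))
h*X(a, 54) = -28*(-38 - 1*54 - 19*1)/(2 + 1) = -28*(-38 - 54 - 19)/3 = -28*(-111)/3 = -14*(-74) = 1036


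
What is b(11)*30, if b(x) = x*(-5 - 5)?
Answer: -3300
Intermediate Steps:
b(x) = -10*x (b(x) = x*(-10) = -10*x)
b(11)*30 = -10*11*30 = -110*30 = -3300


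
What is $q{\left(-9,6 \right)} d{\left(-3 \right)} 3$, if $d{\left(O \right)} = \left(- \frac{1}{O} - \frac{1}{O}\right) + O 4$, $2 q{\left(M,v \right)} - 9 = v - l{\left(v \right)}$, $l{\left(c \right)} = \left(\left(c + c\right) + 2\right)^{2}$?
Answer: $3077$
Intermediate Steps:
$l{\left(c \right)} = \left(2 + 2 c\right)^{2}$ ($l{\left(c \right)} = \left(2 c + 2\right)^{2} = \left(2 + 2 c\right)^{2}$)
$q{\left(M,v \right)} = \frac{9}{2} + \frac{v}{2} - 2 \left(1 + v\right)^{2}$ ($q{\left(M,v \right)} = \frac{9}{2} + \frac{v - 4 \left(1 + v\right)^{2}}{2} = \frac{9}{2} + \left(\frac{v}{2} - 2 \left(1 + v\right)^{2}\right) = \frac{9}{2} + \frac{v}{2} - 2 \left(1 + v\right)^{2}$)
$d{\left(O \right)} = - \frac{2}{O} + 4 O$
$q{\left(-9,6 \right)} d{\left(-3 \right)} 3 = \left(\frac{9}{2} + \frac{1}{2} \cdot 6 - 2 \left(1 + 6\right)^{2}\right) \left(- \frac{2}{-3} + 4 \left(-3\right)\right) 3 = \left(\frac{9}{2} + 3 - 2 \cdot 7^{2}\right) \left(\left(-2\right) \left(- \frac{1}{3}\right) - 12\right) 3 = \left(\frac{9}{2} + 3 - 98\right) \left(\frac{2}{3} - 12\right) 3 = \left(\frac{9}{2} + 3 - 98\right) \left(- \frac{34}{3}\right) 3 = \left(- \frac{181}{2}\right) \left(- \frac{34}{3}\right) 3 = \frac{3077}{3} \cdot 3 = 3077$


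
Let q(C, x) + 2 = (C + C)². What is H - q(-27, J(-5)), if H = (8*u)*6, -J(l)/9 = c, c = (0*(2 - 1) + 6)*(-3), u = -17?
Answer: -3730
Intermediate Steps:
c = -18 (c = (0*1 + 6)*(-3) = (0 + 6)*(-3) = 6*(-3) = -18)
J(l) = 162 (J(l) = -9*(-18) = 162)
H = -816 (H = (8*(-17))*6 = -136*6 = -816)
q(C, x) = -2 + 4*C² (q(C, x) = -2 + (C + C)² = -2 + (2*C)² = -2 + 4*C²)
H - q(-27, J(-5)) = -816 - (-2 + 4*(-27)²) = -816 - (-2 + 4*729) = -816 - (-2 + 2916) = -816 - 1*2914 = -816 - 2914 = -3730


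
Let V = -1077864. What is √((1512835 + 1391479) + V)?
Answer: 5*√73058 ≈ 1351.5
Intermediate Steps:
√((1512835 + 1391479) + V) = √((1512835 + 1391479) - 1077864) = √(2904314 - 1077864) = √1826450 = 5*√73058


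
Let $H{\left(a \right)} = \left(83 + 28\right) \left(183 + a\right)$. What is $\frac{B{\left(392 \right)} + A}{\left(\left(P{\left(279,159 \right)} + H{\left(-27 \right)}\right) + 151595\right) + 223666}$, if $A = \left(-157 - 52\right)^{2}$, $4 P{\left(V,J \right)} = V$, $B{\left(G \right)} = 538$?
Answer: $\frac{176876}{1570587} \approx 0.11262$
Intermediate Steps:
$P{\left(V,J \right)} = \frac{V}{4}$
$H{\left(a \right)} = 20313 + 111 a$ ($H{\left(a \right)} = 111 \left(183 + a\right) = 20313 + 111 a$)
$A = 43681$ ($A = \left(-209\right)^{2} = 43681$)
$\frac{B{\left(392 \right)} + A}{\left(\left(P{\left(279,159 \right)} + H{\left(-27 \right)}\right) + 151595\right) + 223666} = \frac{538 + 43681}{\left(\left(\frac{1}{4} \cdot 279 + \left(20313 + 111 \left(-27\right)\right)\right) + 151595\right) + 223666} = \frac{44219}{\left(\left(\frac{279}{4} + \left(20313 - 2997\right)\right) + 151595\right) + 223666} = \frac{44219}{\left(\left(\frac{279}{4} + 17316\right) + 151595\right) + 223666} = \frac{44219}{\left(\frac{69543}{4} + 151595\right) + 223666} = \frac{44219}{\frac{675923}{4} + 223666} = \frac{44219}{\frac{1570587}{4}} = 44219 \cdot \frac{4}{1570587} = \frac{176876}{1570587}$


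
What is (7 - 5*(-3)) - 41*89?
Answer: -3627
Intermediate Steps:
(7 - 5*(-3)) - 41*89 = (7 + 15) - 3649 = 22 - 3649 = -3627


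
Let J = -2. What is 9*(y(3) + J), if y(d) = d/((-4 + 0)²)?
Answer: -261/16 ≈ -16.313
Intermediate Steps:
y(d) = d/16 (y(d) = d/((-4)²) = d/16)
9*(y(3) + J) = 9*((1/16)*3 - 2) = 9*(3/16 - 2) = 9*(-29/16) = -261/16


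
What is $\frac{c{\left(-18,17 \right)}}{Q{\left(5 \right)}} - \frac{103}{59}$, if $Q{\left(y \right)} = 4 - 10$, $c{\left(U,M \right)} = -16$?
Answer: $\frac{163}{177} \approx 0.9209$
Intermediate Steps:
$Q{\left(y \right)} = -6$ ($Q{\left(y \right)} = 4 - 10 = -6$)
$\frac{c{\left(-18,17 \right)}}{Q{\left(5 \right)}} - \frac{103}{59} = - \frac{16}{-6} - \frac{103}{59} = \left(-16\right) \left(- \frac{1}{6}\right) - \frac{103}{59} = \frac{8}{3} - \frac{103}{59} = \frac{163}{177}$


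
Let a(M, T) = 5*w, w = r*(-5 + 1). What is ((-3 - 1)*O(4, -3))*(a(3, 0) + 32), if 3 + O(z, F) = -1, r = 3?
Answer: -448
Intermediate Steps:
O(z, F) = -4 (O(z, F) = -3 - 1 = -4)
w = -12 (w = 3*(-5 + 1) = 3*(-4) = -12)
a(M, T) = -60 (a(M, T) = 5*(-12) = -60)
((-3 - 1)*O(4, -3))*(a(3, 0) + 32) = ((-3 - 1)*(-4))*(-60 + 32) = -4*(-4)*(-28) = 16*(-28) = -448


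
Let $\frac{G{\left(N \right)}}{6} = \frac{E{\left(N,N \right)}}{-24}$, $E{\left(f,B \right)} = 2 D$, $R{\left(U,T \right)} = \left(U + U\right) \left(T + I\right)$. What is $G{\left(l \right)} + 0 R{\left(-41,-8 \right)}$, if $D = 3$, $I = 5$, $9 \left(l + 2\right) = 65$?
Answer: $- \frac{3}{2} \approx -1.5$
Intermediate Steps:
$l = \frac{47}{9}$ ($l = -2 + \frac{1}{9} \cdot 65 = -2 + \frac{65}{9} = \frac{47}{9} \approx 5.2222$)
$R{\left(U,T \right)} = 2 U \left(5 + T\right)$ ($R{\left(U,T \right)} = \left(U + U\right) \left(T + 5\right) = 2 U \left(5 + T\right)$)
$E{\left(f,B \right)} = 6$ ($E{\left(f,B \right)} = 2 \cdot 3 = 6$)
$G{\left(N \right)} = - \frac{3}{2}$ ($G{\left(N \right)} = 6 \frac{6}{-24} = 6 \cdot 6 \left(- \frac{1}{24}\right) = 6 \left(- \frac{1}{4}\right) = - \frac{3}{2}$)
$G{\left(l \right)} + 0 R{\left(-41,-8 \right)} = - \frac{3}{2} + 0 \cdot 2 \left(-41\right) \left(5 - 8\right) = - \frac{3}{2} + 0 \cdot 2 \left(-41\right) \left(-3\right) = - \frac{3}{2} + 0 \cdot 246 = - \frac{3}{2} + 0 = - \frac{3}{2}$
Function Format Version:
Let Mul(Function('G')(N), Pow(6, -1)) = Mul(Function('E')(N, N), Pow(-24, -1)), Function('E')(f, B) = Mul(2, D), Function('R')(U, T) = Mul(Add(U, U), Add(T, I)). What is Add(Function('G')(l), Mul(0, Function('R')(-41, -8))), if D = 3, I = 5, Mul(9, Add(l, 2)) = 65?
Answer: Rational(-3, 2) ≈ -1.5000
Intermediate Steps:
l = Rational(47, 9) (l = Add(-2, Mul(Rational(1, 9), 65)) = Add(-2, Rational(65, 9)) = Rational(47, 9) ≈ 5.2222)
Function('R')(U, T) = Mul(2, U, Add(5, T)) (Function('R')(U, T) = Mul(Add(U, U), Add(T, 5)) = Mul(Mul(2, U), Add(5, T)) = Mul(2, U, Add(5, T)))
Function('E')(f, B) = 6 (Function('E')(f, B) = Mul(2, 3) = 6)
Function('G')(N) = Rational(-3, 2) (Function('G')(N) = Mul(6, Mul(6, Pow(-24, -1))) = Mul(6, Mul(6, Rational(-1, 24))) = Mul(6, Rational(-1, 4)) = Rational(-3, 2))
Add(Function('G')(l), Mul(0, Function('R')(-41, -8))) = Add(Rational(-3, 2), Mul(0, Mul(2, -41, Add(5, -8)))) = Add(Rational(-3, 2), Mul(0, Mul(2, -41, -3))) = Add(Rational(-3, 2), Mul(0, 246)) = Add(Rational(-3, 2), 0) = Rational(-3, 2)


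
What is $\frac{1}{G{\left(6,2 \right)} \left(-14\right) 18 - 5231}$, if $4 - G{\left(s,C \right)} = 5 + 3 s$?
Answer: $- \frac{1}{443} \approx -0.0022573$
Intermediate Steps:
$G{\left(s,C \right)} = -1 - 3 s$ ($G{\left(s,C \right)} = 4 - \left(5 + 3 s\right) = -1 - 3 s$)
$\frac{1}{G{\left(6,2 \right)} \left(-14\right) 18 - 5231} = \frac{1}{\left(-1 - 18\right) \left(-14\right) 18 - 5231} = \frac{1}{\left(-19\right) \left(-14\right) 18 - 5231} = \frac{1}{266 \cdot 18 - 5231} = \frac{1}{4788 - 5231} = \frac{1}{-443} = - \frac{1}{443}$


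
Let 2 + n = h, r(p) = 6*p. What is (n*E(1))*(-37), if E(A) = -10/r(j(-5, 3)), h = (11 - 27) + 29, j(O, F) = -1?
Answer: -2035/3 ≈ -678.33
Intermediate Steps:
h = 13 (h = -16 + 29 = 13)
n = 11 (n = -2 + 13 = 11)
E(A) = 5/3 (E(A) = -10/(6*(-1)) = -10/(-6) = -10*(-⅙) = 5/3)
(n*E(1))*(-37) = (11*(5/3))*(-37) = (55/3)*(-37) = -2035/3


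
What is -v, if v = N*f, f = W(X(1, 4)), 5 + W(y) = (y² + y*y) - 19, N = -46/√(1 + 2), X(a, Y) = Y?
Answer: 368*√3/3 ≈ 212.46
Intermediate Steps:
N = -46*√3/3 ≈ -26.558
W(y) = -24 + 2*y² (W(y) = -5 + ((y² + y*y) - 19) = -5 + ((y² + y²) - 19) = -5 + (2*y² - 19) = -5 + (-19 + 2*y²) = -24 + 2*y²)
f = 8 (f = -24 + 2*4² = -24 + 2*16 = -24 + 32 = 8)
v = -368*√3/3 (v = -46*√3/3*8 = -368*√3/3 ≈ -212.46)
-v = -(-368)*√3/3 = 368*√3/3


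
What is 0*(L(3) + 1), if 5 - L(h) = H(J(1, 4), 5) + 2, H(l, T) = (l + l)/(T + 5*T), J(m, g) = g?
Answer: 0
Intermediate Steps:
H(l, T) = l/(3*T) (H(l, T) = (2*l)/((6*T)) = (2*l)*(1/(6*T)) = l/(3*T))
L(h) = 41/15 (L(h) = 5 - ((⅓)*4/5 + 2) = 5 - ((⅓)*4*(⅕) + 2) = 5 - (4/15 + 2) = 5 - 1*34/15 = 5 - 34/15 = 41/15)
0*(L(3) + 1) = 0*(41/15 + 1) = 0*(56/15) = 0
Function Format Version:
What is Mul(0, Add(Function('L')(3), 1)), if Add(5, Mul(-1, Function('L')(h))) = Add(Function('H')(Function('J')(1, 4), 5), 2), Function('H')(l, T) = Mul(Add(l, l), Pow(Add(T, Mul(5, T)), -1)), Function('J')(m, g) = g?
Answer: 0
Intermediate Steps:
Function('H')(l, T) = Mul(Rational(1, 3), l, Pow(T, -1)) (Function('H')(l, T) = Mul(Mul(2, l), Pow(Mul(6, T), -1)) = Mul(Mul(2, l), Mul(Rational(1, 6), Pow(T, -1))) = Mul(Rational(1, 3), l, Pow(T, -1)))
Function('L')(h) = Rational(41, 15) (Function('L')(h) = Add(5, Mul(-1, Add(Mul(Rational(1, 3), 4, Pow(5, -1)), 2))) = Add(5, Mul(-1, Add(Mul(Rational(1, 3), 4, Rational(1, 5)), 2))) = Add(5, Mul(-1, Add(Rational(4, 15), 2))) = Add(5, Mul(-1, Rational(34, 15))) = Add(5, Rational(-34, 15)) = Rational(41, 15))
Mul(0, Add(Function('L')(3), 1)) = Mul(0, Add(Rational(41, 15), 1)) = Mul(0, Rational(56, 15)) = 0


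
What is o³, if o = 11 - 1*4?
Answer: 343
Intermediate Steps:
o = 7 (o = 11 - 4 = 7)
o³ = 7³ = 343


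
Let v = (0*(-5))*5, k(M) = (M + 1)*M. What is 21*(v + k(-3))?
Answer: 126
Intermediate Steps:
k(M) = M*(1 + M) (k(M) = (1 + M)*M = M*(1 + M))
v = 0 (v = 0*5 = 0)
21*(v + k(-3)) = 21*(0 - 3*(1 - 3)) = 21*(0 - 3*(-2)) = 21*(0 + 6) = 21*6 = 126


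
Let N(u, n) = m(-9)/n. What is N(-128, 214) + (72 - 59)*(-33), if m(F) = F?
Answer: -91815/214 ≈ -429.04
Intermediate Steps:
N(u, n) = -9/n
N(-128, 214) + (72 - 59)*(-33) = -9/214 + (72 - 59)*(-33) = -9*1/214 + 13*(-33) = -9/214 - 429 = -91815/214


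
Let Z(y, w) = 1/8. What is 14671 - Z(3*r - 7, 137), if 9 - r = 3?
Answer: 117367/8 ≈ 14671.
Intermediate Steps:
r = 6 (r = 9 - 1*3 = 9 - 3 = 6)
Z(y, w) = ⅛
14671 - Z(3*r - 7, 137) = 14671 - 1*⅛ = 14671 - ⅛ = 117367/8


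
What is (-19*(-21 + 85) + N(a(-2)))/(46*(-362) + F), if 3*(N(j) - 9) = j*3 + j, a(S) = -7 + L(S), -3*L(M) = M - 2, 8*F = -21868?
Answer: 21862/348939 ≈ 0.062653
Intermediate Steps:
F = -5467/2 (F = (1/8)*(-21868) = -5467/2 ≈ -2733.5)
L(M) = 2/3 - M/3 (L(M) = -(M - 2)/3 = -(-2 + M)/3 = 2/3 - M/3)
a(S) = -19/3 - S/3 (a(S) = -7 + (2/3 - S/3) = -19/3 - S/3)
N(j) = 9 + 4*j/3 (N(j) = 9 + (j*3 + j)/3 = 9 + (3*j + j)/3 = 9 + (4*j)/3 = 9 + 4*j/3)
(-19*(-21 + 85) + N(a(-2)))/(46*(-362) + F) = (-19*(-21 + 85) + (9 + 4*(-19/3 - 1/3*(-2))/3))/(46*(-362) - 5467/2) = (-19*64 + (9 + 4*(-19/3 + 2/3)/3))/(-16652 - 5467/2) = (-1216 + (9 + (4/3)*(-17/3)))/(-38771/2) = (-1216 + (9 - 68/9))*(-2/38771) = (-1216 + 13/9)*(-2/38771) = -10931/9*(-2/38771) = 21862/348939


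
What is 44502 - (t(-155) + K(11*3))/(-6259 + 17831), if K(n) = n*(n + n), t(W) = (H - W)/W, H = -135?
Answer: 7982111975/179366 ≈ 44502.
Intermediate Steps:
t(W) = (-135 - W)/W
K(n) = 2*n**2 (K(n) = n*(2*n) = 2*n**2)
44502 - (t(-155) + K(11*3))/(-6259 + 17831) = 44502 - ((-135 - 1*(-155))/(-155) + 2*(11*3)**2)/(-6259 + 17831) = 44502 - (-(-135 + 155)/155 + 2*33**2)/11572 = 44502 - (-1/155*20 + 2*1089)/11572 = 44502 - (-4/31 + 2178)/11572 = 44502 - 67514/(31*11572) = 44502 - 1*33757/179366 = 44502 - 33757/179366 = 7982111975/179366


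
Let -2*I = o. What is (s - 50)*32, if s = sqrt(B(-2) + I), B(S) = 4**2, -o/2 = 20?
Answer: -1408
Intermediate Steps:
o = -40 (o = -2*20 = -40)
B(S) = 16
I = 20 (I = -1/2*(-40) = 20)
s = 6 (s = sqrt(16 + 20) = sqrt(36) = 6)
(s - 50)*32 = (6 - 50)*32 = -44*32 = -1408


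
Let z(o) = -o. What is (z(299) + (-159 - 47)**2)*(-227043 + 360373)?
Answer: 5618126210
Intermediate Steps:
(z(299) + (-159 - 47)**2)*(-227043 + 360373) = (-1*299 + (-159 - 47)**2)*(-227043 + 360373) = (-299 + (-206)**2)*133330 = (-299 + 42436)*133330 = 42137*133330 = 5618126210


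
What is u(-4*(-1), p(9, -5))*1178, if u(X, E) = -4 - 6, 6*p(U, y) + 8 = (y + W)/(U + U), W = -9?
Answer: -11780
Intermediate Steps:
p(U, y) = -4/3 + (-9 + y)/(12*U) (p(U, y) = -4/3 + ((y - 9)/(U + U))/6 = -4/3 + ((-9 + y)/((2*U)))/6 = -4/3 + ((-9 + y)*(1/(2*U)))/6 = -4/3 + ((-9 + y)/(2*U))/6 = -4/3 + (-9 + y)/(12*U))
u(X, E) = -10
u(-4*(-1), p(9, -5))*1178 = -10*1178 = -11780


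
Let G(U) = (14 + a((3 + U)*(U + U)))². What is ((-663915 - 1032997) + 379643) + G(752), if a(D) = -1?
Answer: -1317100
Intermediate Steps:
G(U) = 169 (G(U) = (14 - 1)² = 13² = 169)
((-663915 - 1032997) + 379643) + G(752) = ((-663915 - 1032997) + 379643) + 169 = (-1696912 + 379643) + 169 = -1317269 + 169 = -1317100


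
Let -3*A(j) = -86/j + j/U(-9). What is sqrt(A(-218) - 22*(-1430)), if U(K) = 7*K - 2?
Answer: sqrt(14212277817465)/21255 ≈ 177.37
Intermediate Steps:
U(K) = -2 + 7*K
A(j) = j/195 + 86/(3*j) (A(j) = -(-86/j + j/(-2 + 7*(-9)))/3 = -(-86/j + j/(-2 - 63))/3 = -(-86/j + j/(-65))/3 = -(-86/j + j*(-1/65))/3 = -(-86/j - j/65)/3 = j/195 + 86/(3*j))
sqrt(A(-218) - 22*(-1430)) = sqrt((1/195)*(5590 + (-218)**2)/(-218) - 22*(-1430)) = sqrt((1/195)*(-1/218)*(5590 + 47524) + 31460) = sqrt((1/195)*(-1/218)*53114 + 31460) = sqrt(-26557/21255 + 31460) = sqrt(668655743/21255) = sqrt(14212277817465)/21255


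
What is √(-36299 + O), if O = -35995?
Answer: I*√72294 ≈ 268.88*I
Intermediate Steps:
√(-36299 + O) = √(-36299 - 35995) = √(-72294) = I*√72294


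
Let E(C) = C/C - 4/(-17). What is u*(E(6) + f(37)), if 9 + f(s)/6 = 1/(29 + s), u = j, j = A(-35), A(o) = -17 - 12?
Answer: 285650/187 ≈ 1527.5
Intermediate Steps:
E(C) = 21/17 (E(C) = 1 - 4*(-1/17) = 1 + 4/17 = 21/17)
A(o) = -29
j = -29
u = -29
f(s) = -54 + 6/(29 + s)
u*(E(6) + f(37)) = -29*(21/17 + 6*(-260 - 9*37)/(29 + 37)) = -29*(21/17 + 6*(-260 - 333)/66) = -29*(21/17 + 6*(1/66)*(-593)) = -29*(21/17 - 593/11) = -29*(-9850/187) = 285650/187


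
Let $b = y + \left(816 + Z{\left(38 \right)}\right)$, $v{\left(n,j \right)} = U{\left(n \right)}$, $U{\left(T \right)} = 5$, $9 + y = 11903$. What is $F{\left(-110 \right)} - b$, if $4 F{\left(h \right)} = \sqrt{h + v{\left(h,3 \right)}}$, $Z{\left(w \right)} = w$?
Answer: $-12748 + \frac{i \sqrt{105}}{4} \approx -12748.0 + 2.5617 i$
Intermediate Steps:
$y = 11894$ ($y = -9 + 11903 = 11894$)
$v{\left(n,j \right)} = 5$
$F{\left(h \right)} = \frac{\sqrt{5 + h}}{4}$ ($F{\left(h \right)} = \frac{\sqrt{h + 5}}{4} = \frac{\sqrt{5 + h}}{4}$)
$b = 12748$ ($b = 11894 + \left(816 + 38\right) = 11894 + 854 = 12748$)
$F{\left(-110 \right)} - b = \frac{\sqrt{5 - 110}}{4} - 12748 = \frac{\sqrt{-105}}{4} - 12748 = \frac{i \sqrt{105}}{4} - 12748 = -12748 + \frac{i \sqrt{105}}{4}$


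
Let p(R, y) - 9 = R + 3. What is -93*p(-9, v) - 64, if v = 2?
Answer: -343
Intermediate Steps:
p(R, y) = 12 + R (p(R, y) = 9 + (R + 3) = 9 + (3 + R) = 12 + R)
-93*p(-9, v) - 64 = -93*(12 - 9) - 64 = -93*3 - 64 = -279 - 64 = -343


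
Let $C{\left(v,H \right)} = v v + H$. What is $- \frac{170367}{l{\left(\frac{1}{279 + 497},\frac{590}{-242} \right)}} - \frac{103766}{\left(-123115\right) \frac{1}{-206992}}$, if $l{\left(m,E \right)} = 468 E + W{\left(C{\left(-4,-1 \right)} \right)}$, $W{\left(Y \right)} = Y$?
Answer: $- \frac{194922125412189}{1118253545} \approx -1.7431 \cdot 10^{5}$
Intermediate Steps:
$C{\left(v,H \right)} = H + v^{2}$ ($C{\left(v,H \right)} = v^{2} + H = H + v^{2}$)
$l{\left(m,E \right)} = 15 + 468 E$ ($l{\left(m,E \right)} = 468 E - \left(1 - \left(-4\right)^{2}\right) = 468 E + \left(-1 + 16\right) = 468 E + 15 = 15 + 468 E$)
$- \frac{170367}{l{\left(\frac{1}{279 + 497},\frac{590}{-242} \right)}} - \frac{103766}{\left(-123115\right) \frac{1}{-206992}} = - \frac{170367}{15 + 468 \frac{590}{-242}} - \frac{103766}{\left(-123115\right) \frac{1}{-206992}} = - \frac{170367}{15 + 468 \cdot 590 \left(- \frac{1}{242}\right)} - \frac{103766}{\left(-123115\right) \left(- \frac{1}{206992}\right)} = - \frac{170367}{15 + 468 \left(- \frac{295}{121}\right)} - \frac{103766}{\frac{123115}{206992}} = - \frac{170367}{15 - \frac{138060}{121}} - \frac{21478731872}{123115} = - \frac{170367}{- \frac{136245}{121}} - \frac{21478731872}{123115} = \left(-170367\right) \left(- \frac{121}{136245}\right) - \frac{21478731872}{123115} = \frac{6871469}{45415} - \frac{21478731872}{123115} = - \frac{194922125412189}{1118253545}$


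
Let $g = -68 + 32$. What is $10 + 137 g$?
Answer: $-4922$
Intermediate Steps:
$g = -36$
$10 + 137 g = 10 + 137 \left(-36\right) = 10 - 4932 = -4922$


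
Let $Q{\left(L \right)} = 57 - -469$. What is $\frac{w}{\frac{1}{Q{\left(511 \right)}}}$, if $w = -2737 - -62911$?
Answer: $31651524$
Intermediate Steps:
$Q{\left(L \right)} = 526$ ($Q{\left(L \right)} = 57 + 469 = 526$)
$w = 60174$ ($w = -2737 + 62911 = 60174$)
$\frac{w}{\frac{1}{Q{\left(511 \right)}}} = \frac{60174}{\frac{1}{526}} = 60174 \frac{1}{\frac{1}{526}} = 60174 \cdot 526 = 31651524$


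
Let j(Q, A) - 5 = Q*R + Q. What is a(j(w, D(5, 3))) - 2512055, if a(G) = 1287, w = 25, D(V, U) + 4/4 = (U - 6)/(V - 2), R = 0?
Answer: -2510768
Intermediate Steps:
D(V, U) = -1 + (-6 + U)/(-2 + V) (D(V, U) = -1 + (U - 6)/(V - 2) = -1 + (-6 + U)/(-2 + V))
j(Q, A) = 5 + Q (j(Q, A) = 5 + (Q*0 + Q) = 5 + (0 + Q) = 5 + Q)
a(j(w, D(5, 3))) - 2512055 = 1287 - 2512055 = -2510768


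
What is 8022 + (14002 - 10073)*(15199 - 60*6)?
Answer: 58310453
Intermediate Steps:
8022 + (14002 - 10073)*(15199 - 60*6) = 8022 + 3929*(15199 - 360) = 8022 + 3929*14839 = 8022 + 58302431 = 58310453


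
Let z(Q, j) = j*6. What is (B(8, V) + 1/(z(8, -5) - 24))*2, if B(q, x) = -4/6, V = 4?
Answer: -37/27 ≈ -1.3704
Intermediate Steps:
z(Q, j) = 6*j
B(q, x) = -⅔ (B(q, x) = -4*⅙ = -⅔)
(B(8, V) + 1/(z(8, -5) - 24))*2 = (-⅔ + 1/(6*(-5) - 24))*2 = (-⅔ + 1/(-30 - 24))*2 = (-⅔ + 1/(-54))*2 = (-⅔ - 1/54)*2 = -37/54*2 = -37/27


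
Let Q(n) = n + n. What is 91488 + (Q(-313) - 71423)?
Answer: 19439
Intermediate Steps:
Q(n) = 2*n
91488 + (Q(-313) - 71423) = 91488 + (2*(-313) - 71423) = 91488 + (-626 - 71423) = 91488 - 72049 = 19439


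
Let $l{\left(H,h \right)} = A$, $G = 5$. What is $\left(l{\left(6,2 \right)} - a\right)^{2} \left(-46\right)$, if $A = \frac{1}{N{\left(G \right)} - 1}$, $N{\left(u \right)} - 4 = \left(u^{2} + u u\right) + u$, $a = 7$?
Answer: $- \frac{3772575}{1682} \approx -2242.9$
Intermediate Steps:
$N{\left(u \right)} = 4 + u + 2 u^{2}$ ($N{\left(u \right)} = 4 + \left(\left(u^{2} + u u\right) + u\right) = 4 + \left(\left(u^{2} + u^{2}\right) + u\right) = 4 + \left(2 u^{2} + u\right) = 4 + \left(u + 2 u^{2}\right) = 4 + u + 2 u^{2}$)
$A = \frac{1}{58}$ ($A = \frac{1}{\left(4 + 5 + 2 \cdot 5^{2}\right) - 1} = \frac{1}{\left(4 + 5 + 2 \cdot 25\right) - 1} = \frac{1}{\left(4 + 5 + 50\right) - 1} = \frac{1}{59 - 1} = \frac{1}{58} \approx 0.017241$)
$l{\left(H,h \right)} = \frac{1}{58}$
$\left(l{\left(6,2 \right)} - a\right)^{2} \left(-46\right) = \left(\frac{1}{58} - 7\right)^{2} \left(-46\right) = \left(- \frac{405}{58}\right)^{2} \left(-46\right) = \frac{164025}{3364} \left(-46\right) = - \frac{3772575}{1682}$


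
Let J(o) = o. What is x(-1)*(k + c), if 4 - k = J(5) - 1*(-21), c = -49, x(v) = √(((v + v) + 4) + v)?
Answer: -71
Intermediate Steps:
x(v) = √(4 + 3*v) (x(v) = √((2*v + 4) + v) = √((4 + 2*v) + v) = √(4 + 3*v))
k = -22 (k = 4 - (5 - 1*(-21)) = 4 - (5 + 21) = 4 - 1*26 = 4 - 26 = -22)
x(-1)*(k + c) = √(4 + 3*(-1))*(-22 - 49) = √(4 - 3)*(-71) = √1*(-71) = 1*(-71) = -71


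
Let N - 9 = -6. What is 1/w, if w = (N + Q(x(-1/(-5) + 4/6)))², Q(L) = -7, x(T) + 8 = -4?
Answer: 1/16 ≈ 0.062500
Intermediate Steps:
x(T) = -12 (x(T) = -8 - 4 = -12)
N = 3 (N = 9 - 6 = 3)
w = 16 (w = (3 - 7)² = (-4)² = 16)
1/w = 1/16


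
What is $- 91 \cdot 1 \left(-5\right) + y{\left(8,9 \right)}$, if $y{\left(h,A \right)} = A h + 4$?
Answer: $531$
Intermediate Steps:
$y{\left(h,A \right)} = 4 + A h$
$- 91 \cdot 1 \left(-5\right) + y{\left(8,9 \right)} = - 91 \cdot 1 \left(-5\right) + \left(4 + 9 \cdot 8\right) = \left(-91\right) \left(-5\right) + \left(4 + 72\right) = 455 + 76 = 531$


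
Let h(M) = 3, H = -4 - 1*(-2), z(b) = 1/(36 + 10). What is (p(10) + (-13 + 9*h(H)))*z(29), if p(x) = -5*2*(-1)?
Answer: 12/23 ≈ 0.52174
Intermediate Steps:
z(b) = 1/46
p(x) = 10 (p(x) = -10*(-1) = 10)
H = -2 (H = -4 + 2 = -2)
(p(10) + (-13 + 9*h(H)))*z(29) = (10 + (-13 + 9*3))*(1/46) = (10 + (-13 + 27))*(1/46) = (10 + 14)*(1/46) = 24*(1/46) = 12/23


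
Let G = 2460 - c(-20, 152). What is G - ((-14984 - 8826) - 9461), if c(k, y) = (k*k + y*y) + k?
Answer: 12247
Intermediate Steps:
c(k, y) = k + k² + y² (c(k, y) = (k² + y²) + k = k + k² + y²)
G = -21024 (G = 2460 - (-20 + (-20)² + 152²) = 2460 - (-20 + 400 + 23104) = 2460 - 1*23484 = 2460 - 23484 = -21024)
G - ((-14984 - 8826) - 9461) = -21024 - ((-14984 - 8826) - 9461) = -21024 - (-23810 - 9461) = -21024 - 1*(-33271) = -21024 + 33271 = 12247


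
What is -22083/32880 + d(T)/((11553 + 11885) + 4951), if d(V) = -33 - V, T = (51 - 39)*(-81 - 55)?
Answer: -63815463/103714480 ≈ -0.61530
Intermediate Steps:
T = -1632 (T = 12*(-136) = -1632)
-22083/32880 + d(T)/((11553 + 11885) + 4951) = -22083/32880 + (-33 - 1*(-1632))/((11553 + 11885) + 4951) = -22083*1/32880 + (-33 + 1632)/(23438 + 4951) = -7361/10960 + 1599/28389 = -7361/10960 + 1599*(1/28389) = -7361/10960 + 533/9463 = -63815463/103714480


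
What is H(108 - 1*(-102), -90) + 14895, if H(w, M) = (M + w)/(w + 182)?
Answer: 729870/49 ≈ 14895.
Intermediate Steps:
H(w, M) = (M + w)/(182 + w)
H(108 - 1*(-102), -90) + 14895 = (-90 + (108 - 1*(-102)))/(182 + (108 - 1*(-102))) + 14895 = (-90 + (108 + 102))/(182 + (108 + 102)) + 14895 = (-90 + 210)/(182 + 210) + 14895 = 120/392 + 14895 = (1/392)*120 + 14895 = 15/49 + 14895 = 729870/49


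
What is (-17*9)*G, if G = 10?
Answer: -1530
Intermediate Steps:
(-17*9)*G = -17*9*10 = -153*10 = -1530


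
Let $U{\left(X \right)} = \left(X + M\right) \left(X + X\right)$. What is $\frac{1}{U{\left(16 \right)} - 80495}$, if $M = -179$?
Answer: $- \frac{1}{85711} \approx -1.1667 \cdot 10^{-5}$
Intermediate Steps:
$U{\left(X \right)} = 2 X \left(-179 + X\right)$ ($U{\left(X \right)} = \left(X - 179\right) \left(X + X\right) = \left(-179 + X\right) 2 X = 2 X \left(-179 + X\right)$)
$\frac{1}{U{\left(16 \right)} - 80495} = \frac{1}{2 \cdot 16 \left(-179 + 16\right) - 80495} = \frac{1}{2 \cdot 16 \left(-163\right) - 80495} = \frac{1}{-5216 - 80495} = \frac{1}{-85711} = - \frac{1}{85711}$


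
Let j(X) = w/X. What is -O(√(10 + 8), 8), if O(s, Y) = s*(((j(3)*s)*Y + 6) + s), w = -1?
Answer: 30 - 18*√2 ≈ 4.5442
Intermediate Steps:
j(X) = -1/X
O(s, Y) = s*(6 + s - Y*s/3) (O(s, Y) = s*((((-1/3)*s)*Y + 6) + s) = s*((((-1*⅓)*s)*Y + 6) + s) = s*(((-s/3)*Y + 6) + s) = s*((-Y*s/3 + 6) + s) = s*((6 - Y*s/3) + s) = s*(6 + s - Y*s/3))
-O(√(10 + 8), 8) = -√(10 + 8)*(18 + 3*√(10 + 8) - 1*8*√(10 + 8))/3 = -√18*(18 + 3*√18 - 1*8*√18)/3 = -3*√2*(18 + 3*(3*√2) - 1*8*3*√2)/3 = -3*√2*(18 + 9*√2 - 24*√2)/3 = -3*√2*(18 - 15*√2)/3 = -√2*(18 - 15*√2)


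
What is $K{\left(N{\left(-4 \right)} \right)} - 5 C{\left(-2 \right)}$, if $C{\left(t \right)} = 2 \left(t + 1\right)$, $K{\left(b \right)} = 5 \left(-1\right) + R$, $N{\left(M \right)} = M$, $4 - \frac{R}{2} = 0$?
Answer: $13$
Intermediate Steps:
$R = 8$ ($R = 8 - 0 = 8 + 0 = 8$)
$K{\left(b \right)} = 3$ ($K{\left(b \right)} = 5 \left(-1\right) + 8 = -5 + 8 = 3$)
$C{\left(t \right)} = 2 + 2 t$ ($C{\left(t \right)} = 2 \left(1 + t\right) = 2 + 2 t$)
$K{\left(N{\left(-4 \right)} \right)} - 5 C{\left(-2 \right)} = 3 - 5 \left(2 + 2 \left(-2\right)\right) = 3 - 5 \left(2 - 4\right) = 3 - -10 = 3 + 10 = 13$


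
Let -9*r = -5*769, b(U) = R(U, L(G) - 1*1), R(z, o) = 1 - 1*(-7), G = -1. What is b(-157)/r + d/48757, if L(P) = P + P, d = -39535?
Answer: -148501571/187470665 ≈ -0.79213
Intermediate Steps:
L(P) = 2*P
R(z, o) = 8 (R(z, o) = 1 + 7 = 8)
b(U) = 8
r = 3845/9 (r = -(-5)*769/9 = -⅑*(-3845) = 3845/9 ≈ 427.22)
b(-157)/r + d/48757 = 8/(3845/9) - 39535/48757 = 8*(9/3845) - 39535*1/48757 = 72/3845 - 39535/48757 = -148501571/187470665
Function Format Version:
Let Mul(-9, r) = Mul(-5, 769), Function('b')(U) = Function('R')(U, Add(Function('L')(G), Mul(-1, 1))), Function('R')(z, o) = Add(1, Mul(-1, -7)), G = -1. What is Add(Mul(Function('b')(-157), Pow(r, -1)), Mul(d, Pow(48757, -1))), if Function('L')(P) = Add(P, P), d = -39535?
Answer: Rational(-148501571, 187470665) ≈ -0.79213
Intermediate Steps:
Function('L')(P) = Mul(2, P)
Function('R')(z, o) = 8 (Function('R')(z, o) = Add(1, 7) = 8)
Function('b')(U) = 8
r = Rational(3845, 9) (r = Mul(Rational(-1, 9), Mul(-5, 769)) = Mul(Rational(-1, 9), -3845) = Rational(3845, 9) ≈ 427.22)
Add(Mul(Function('b')(-157), Pow(r, -1)), Mul(d, Pow(48757, -1))) = Add(Mul(8, Pow(Rational(3845, 9), -1)), Mul(-39535, Pow(48757, -1))) = Add(Mul(8, Rational(9, 3845)), Mul(-39535, Rational(1, 48757))) = Add(Rational(72, 3845), Rational(-39535, 48757)) = Rational(-148501571, 187470665)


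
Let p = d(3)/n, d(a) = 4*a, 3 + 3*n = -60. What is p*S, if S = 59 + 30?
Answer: -356/7 ≈ -50.857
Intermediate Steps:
n = -21 (n = -1 + (1/3)*(-60) = -1 - 20 = -21)
p = -4/7 (p = (4*3)/(-21) = 12*(-1/21) = -4/7 ≈ -0.57143)
S = 89
p*S = -4/7*89 = -356/7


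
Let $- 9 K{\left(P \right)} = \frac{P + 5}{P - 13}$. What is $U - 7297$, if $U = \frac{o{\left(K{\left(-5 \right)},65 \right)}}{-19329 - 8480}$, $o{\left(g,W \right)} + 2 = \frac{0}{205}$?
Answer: $- \frac{202922271}{27809} \approx -7297.0$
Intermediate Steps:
$K{\left(P \right)} = - \frac{5 + P}{9 \left(-13 + P\right)}$ ($K{\left(P \right)} = - \frac{\left(P + 5\right) \frac{1}{P - 13}}{9} = - \frac{\left(5 + P\right) \frac{1}{-13 + P}}{9} = - \frac{\frac{1}{-13 + P} \left(5 + P\right)}{9} = - \frac{5 + P}{9 \left(-13 + P\right)}$)
$o{\left(g,W \right)} = -2$ ($o{\left(g,W \right)} = -2 + \frac{0}{205} = -2 + 0 \cdot \frac{1}{205} = -2 + 0 = -2$)
$U = \frac{2}{27809}$ ($U = - \frac{2}{-19329 - 8480} = - \frac{2}{-27809} = \left(-2\right) \left(- \frac{1}{27809}\right) = \frac{2}{27809} \approx 7.1919 \cdot 10^{-5}$)
$U - 7297 = \frac{2}{27809} - 7297 = - \frac{202922271}{27809}$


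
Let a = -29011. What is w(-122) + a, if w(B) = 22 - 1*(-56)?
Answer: -28933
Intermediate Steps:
w(B) = 78 (w(B) = 22 + 56 = 78)
w(-122) + a = 78 - 29011 = -28933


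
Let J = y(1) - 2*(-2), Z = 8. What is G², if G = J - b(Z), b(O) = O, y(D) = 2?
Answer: 4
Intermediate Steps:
J = 6 (J = 2 - 2*(-2) = 2 + 4 = 6)
G = -2 (G = 6 - 1*8 = 6 - 8 = -2)
G² = (-2)² = 4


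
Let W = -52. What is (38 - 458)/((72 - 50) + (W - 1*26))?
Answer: 15/2 ≈ 7.5000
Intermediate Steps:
(38 - 458)/((72 - 50) + (W - 1*26)) = (38 - 458)/((72 - 50) + (-52 - 1*26)) = -420/(22 + (-52 - 26)) = -420/(22 - 78) = -420/(-56) = -420*(-1/56) = 15/2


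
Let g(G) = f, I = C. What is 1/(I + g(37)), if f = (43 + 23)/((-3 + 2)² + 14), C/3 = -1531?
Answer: -5/22943 ≈ -0.00021793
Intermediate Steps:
C = -4593 (C = 3*(-1531) = -4593)
I = -4593
f = 22/5 (f = 66/((-1)² + 14) = 66/(1 + 14) = 66/15 = 66*(1/15) = 22/5 ≈ 4.4000)
g(G) = 22/5
1/(I + g(37)) = 1/(-4593 + 22/5) = 1/(-22943/5) = -5/22943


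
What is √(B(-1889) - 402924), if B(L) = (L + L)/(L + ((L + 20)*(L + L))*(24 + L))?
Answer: I*√19582111887666287542/6971371 ≈ 634.76*I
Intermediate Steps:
B(L) = 2*L/(L + 2*L*(20 + L)*(24 + L)) (B(L) = (2*L)/(L + ((20 + L)*(2*L))*(24 + L)) = (2*L)/(L + (2*L*(20 + L))*(24 + L)) = (2*L)/(L + 2*L*(20 + L)*(24 + L)) = 2*L/(L + 2*L*(20 + L)*(24 + L)))
√(B(-1889) - 402924) = √(2/(961 + 2*(-1889)² + 88*(-1889)) - 402924) = √(2/(961 + 2*3568321 - 166232) - 402924) = √(2/(961 + 7136642 - 166232) - 402924) = √(2/6971371 - 402924) = √(-2808932688802/6971371) = I*√19582111887666287542/6971371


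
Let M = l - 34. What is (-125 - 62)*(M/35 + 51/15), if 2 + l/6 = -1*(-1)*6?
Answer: -20383/35 ≈ -582.37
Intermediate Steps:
l = 24 (l = -12 + 6*(-1*(-1)*6) = -12 + 6*(1*6) = -12 + 6*6 = -12 + 36 = 24)
M = -10 (M = 24 - 34 = -10)
(-125 - 62)*(M/35 + 51/15) = (-125 - 62)*(-10/35 + 51/15) = -187*(-10*1/35 + 51*(1/15)) = -187*(-2/7 + 17/5) = -187*109/35 = -20383/35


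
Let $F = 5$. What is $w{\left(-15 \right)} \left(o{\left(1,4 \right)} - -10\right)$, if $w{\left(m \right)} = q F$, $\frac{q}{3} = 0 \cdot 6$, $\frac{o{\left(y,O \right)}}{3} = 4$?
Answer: $0$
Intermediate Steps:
$o{\left(y,O \right)} = 12$ ($o{\left(y,O \right)} = 3 \cdot 4 = 12$)
$q = 0$ ($q = 3 \cdot 0 \cdot 6 = 3 \cdot 0 = 0$)
$w{\left(m \right)} = 0$ ($w{\left(m \right)} = 0 \cdot 5 = 0$)
$w{\left(-15 \right)} \left(o{\left(1,4 \right)} - -10\right) = 0 \left(12 - -10\right) = 0 \left(12 + 10\right) = 0 \cdot 22 = 0$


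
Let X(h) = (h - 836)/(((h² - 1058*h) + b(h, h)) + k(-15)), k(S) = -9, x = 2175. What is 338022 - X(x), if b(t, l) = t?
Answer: 821948152763/2431641 ≈ 3.3802e+5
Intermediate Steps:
X(h) = (-836 + h)/(-9 + h² - 1057*h) (X(h) = (h - 836)/(((h² - 1058*h) + h) - 9) = (-836 + h)/((h² - 1057*h) - 9) = (-836 + h)/(-9 + h² - 1057*h))
338022 - X(x) = 338022 - (-836 + 2175)/(-9 + 2175² - 1057*2175) = 338022 - 1339/(-9 + 4730625 - 2298975) = 338022 - 1339/2431641 = 821948152763/2431641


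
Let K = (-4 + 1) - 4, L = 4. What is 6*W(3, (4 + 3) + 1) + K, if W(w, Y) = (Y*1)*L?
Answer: 185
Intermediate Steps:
W(w, Y) = 4*Y (W(w, Y) = (Y*1)*4 = Y*4 = 4*Y)
K = -7 (K = -3 - 4 = -7)
6*W(3, (4 + 3) + 1) + K = 6*(4*((4 + 3) + 1)) - 7 = 6*(4*(7 + 1)) - 7 = 6*(4*8) - 7 = 6*32 - 7 = 192 - 7 = 185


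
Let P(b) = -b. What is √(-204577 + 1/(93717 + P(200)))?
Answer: 98*I*√186288388959/93517 ≈ 452.3*I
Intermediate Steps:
√(-204577 + 1/(93717 + P(200))) = √(-204577 + 1/(93717 - 1*200)) = √(-204577 + 1/(93717 - 200)) = √(-204577 + 1/93517) = √(-19131427308/93517) = 98*I*√186288388959/93517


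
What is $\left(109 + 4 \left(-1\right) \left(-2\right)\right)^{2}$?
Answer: $13689$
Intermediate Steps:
$\left(109 + 4 \left(-1\right) \left(-2\right)\right)^{2} = \left(109 - -8\right)^{2} = \left(109 + 8\right)^{2} = 117^{2} = 13689$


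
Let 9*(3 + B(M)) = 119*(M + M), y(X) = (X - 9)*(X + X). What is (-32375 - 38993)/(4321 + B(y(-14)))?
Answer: -321156/96067 ≈ -3.3430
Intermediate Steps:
y(X) = 2*X*(-9 + X) (y(X) = (-9 + X)*(2*X) = 2*X*(-9 + X))
B(M) = -3 + 238*M/9 (B(M) = -3 + (119*(M + M))/9 = -3 + (119*(2*M))/9 = -3 + (238*M)/9 = -3 + 238*M/9)
(-32375 - 38993)/(4321 + B(y(-14))) = (-32375 - 38993)/(4321 + (-3 + 238*(2*(-14)*(-9 - 14))/9)) = -71368/(4321 + (-3 + 238*(2*(-14)*(-23))/9)) = -71368/(4321 + (-3 + (238/9)*644)) = -71368/(4321 + (-3 + 153272/9)) = -71368/(4321 + 153245/9) = -71368/192134/9 = -71368*9/192134 = -321156/96067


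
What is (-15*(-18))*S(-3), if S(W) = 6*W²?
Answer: 14580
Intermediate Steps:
(-15*(-18))*S(-3) = (-15*(-18))*(6*(-3)²) = 270*(6*9) = 270*54 = 14580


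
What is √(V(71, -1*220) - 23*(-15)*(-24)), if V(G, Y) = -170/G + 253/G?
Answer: I*√41733587/71 ≈ 90.988*I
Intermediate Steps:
V(G, Y) = 83/G
√(V(71, -1*220) - 23*(-15)*(-24)) = √(83/71 - 23*(-15)*(-24)) = √(83*(1/71) + 345*(-24)) = √(83/71 - 8280) = √(-587797/71) = I*√41733587/71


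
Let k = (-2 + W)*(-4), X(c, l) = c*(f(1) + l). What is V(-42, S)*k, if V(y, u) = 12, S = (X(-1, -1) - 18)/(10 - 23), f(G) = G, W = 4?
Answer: -96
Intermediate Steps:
X(c, l) = c*(1 + l)
S = 18/13 (S = (-(1 - 1) - 18)/(10 - 23) = (-1*0 - 18)/(-13) = (0 - 18)*(-1/13) = -18*(-1/13) = 18/13 ≈ 1.3846)
k = -8 (k = (-2 + 4)*(-4) = 2*(-4) = -8)
V(-42, S)*k = 12*(-8) = -96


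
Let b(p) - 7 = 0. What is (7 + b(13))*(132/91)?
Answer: 264/13 ≈ 20.308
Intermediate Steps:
b(p) = 7 (b(p) = 7 + 0 = 7)
(7 + b(13))*(132/91) = (7 + 7)*(132/91) = 14*(132*(1/91)) = 14*(132/91) = 264/13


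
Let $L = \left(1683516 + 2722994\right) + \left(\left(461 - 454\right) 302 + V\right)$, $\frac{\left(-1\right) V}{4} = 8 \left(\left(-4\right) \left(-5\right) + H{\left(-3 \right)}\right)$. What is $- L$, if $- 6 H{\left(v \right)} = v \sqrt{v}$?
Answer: $-4407984 + 16 i \sqrt{3} \approx -4.408 \cdot 10^{6} + 27.713 i$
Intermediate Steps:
$H{\left(v \right)} = - \frac{v^{\frac{3}{2}}}{6}$ ($H{\left(v \right)} = - \frac{v \sqrt{v}}{6} = - \frac{v^{\frac{3}{2}}}{6}$)
$V = -640 - 16 i \sqrt{3}$ ($V = - 4 \cdot 8 \left(\left(-4\right) \left(-5\right) - \frac{\left(-3\right)^{\frac{3}{2}}}{6}\right) = - 4 \cdot 8 \left(20 - \frac{\left(-3\right) i \sqrt{3}}{6}\right) = - 4 \cdot 8 \left(20 + \frac{i \sqrt{3}}{2}\right) = - 4 \left(160 + 4 i \sqrt{3}\right) = -640 - 16 i \sqrt{3} \approx -640.0 - 27.713 i$)
$L = 4407984 - 16 i \sqrt{3}$ ($L = \left(1683516 + 2722994\right) - \left(640 - \left(461 - 454\right) 302 + 16 i \sqrt{3}\right) = 4406510 + \left(7 \cdot 302 - \left(640 + 16 i \sqrt{3}\right)\right) = 4406510 + \left(2114 - \left(640 + 16 i \sqrt{3}\right)\right) = 4406510 + \left(1474 - 16 i \sqrt{3}\right) = 4407984 - 16 i \sqrt{3} \approx 4.408 \cdot 10^{6} - 27.713 i$)
$- L = - (4407984 - 16 i \sqrt{3}) = -4407984 + 16 i \sqrt{3}$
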